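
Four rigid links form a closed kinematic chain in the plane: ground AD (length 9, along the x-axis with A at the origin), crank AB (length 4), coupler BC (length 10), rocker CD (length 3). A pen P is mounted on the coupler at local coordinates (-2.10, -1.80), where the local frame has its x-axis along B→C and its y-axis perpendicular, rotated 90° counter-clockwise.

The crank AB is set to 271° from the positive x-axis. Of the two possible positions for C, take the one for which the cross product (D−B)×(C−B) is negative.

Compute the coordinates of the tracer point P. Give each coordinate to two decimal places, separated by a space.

A=(0,0), D=(9.00,0)
B = A + 4.00·(cos271°, sin271°) = (0.0698, -3.9994)
|BD| = 9.7849
circle(B,10.00) ∩ circle(D,3.00): a=9.5425, h=2.9902
  candidates: C₊=(7.5566,2.6299) cross=29.259; C₋=(10.0010,-2.8281) cross=-29.259
  mode - wants cross < 0 → take C=(10.0010,-2.8281) (cross=-29.259)
ex = (C−B)/|BC| = (0.9931,0.1171); ey = (-0.1171,0.9931)
P = B + -2.10·ex + -1.80·ey = (-1.8049,-6.0330)

-1.80 -6.03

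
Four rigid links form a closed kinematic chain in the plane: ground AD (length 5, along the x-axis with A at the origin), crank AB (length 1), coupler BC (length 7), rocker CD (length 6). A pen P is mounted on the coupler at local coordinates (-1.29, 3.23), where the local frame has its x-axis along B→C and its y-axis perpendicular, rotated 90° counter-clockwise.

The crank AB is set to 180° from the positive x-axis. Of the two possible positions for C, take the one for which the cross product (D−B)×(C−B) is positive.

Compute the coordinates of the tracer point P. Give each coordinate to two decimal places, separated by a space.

-4.38 0.84

A=(0,0), D=(5.00,0)
B = A + 1.00·(cos180°, sin180°) = (-1.0000, 0.0000)
|BD| = 6.0000
circle(B,7.00) ∩ circle(D,6.00): a=4.0833, h=5.6856
  candidates: C₊=(3.0833,5.6856) cross=34.114; C₋=(3.0833,-5.6856) cross=-34.114
  mode + wants cross > 0 → take C=(3.0833,5.6856) (cross=34.114)
ex = (C−B)/|BC| = (0.5833,0.8122); ey = (-0.8122,0.5833)
P = B + -1.29·ex + 3.23·ey = (-4.3760,0.8364)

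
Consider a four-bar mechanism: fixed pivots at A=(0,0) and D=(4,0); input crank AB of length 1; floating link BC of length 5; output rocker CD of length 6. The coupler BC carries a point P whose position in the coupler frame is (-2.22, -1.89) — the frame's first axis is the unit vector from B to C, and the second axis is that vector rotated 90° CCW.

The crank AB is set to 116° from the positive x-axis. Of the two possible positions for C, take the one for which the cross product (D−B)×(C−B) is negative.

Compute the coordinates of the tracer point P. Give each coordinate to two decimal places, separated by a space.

-2.35 3.10

A=(0,0), D=(4.00,0)
B = A + 1.00·(cos116°, sin116°) = (-0.4384, 0.8988)
|BD| = 4.5285
circle(B,5.00) ∩ circle(D,6.00): a=1.0497, h=4.8886
  candidates: C₊=(1.5607,5.4818) cross=22.138; C₋=(-0.3798,-4.1009) cross=-22.138
  mode - wants cross < 0 → take C=(-0.3798,-4.1009) (cross=-22.138)
ex = (C−B)/|BC| = (0.0117,-0.9999); ey = (0.9999,0.0117)
P = B + -2.22·ex + -1.89·ey = (-2.3542,3.0965)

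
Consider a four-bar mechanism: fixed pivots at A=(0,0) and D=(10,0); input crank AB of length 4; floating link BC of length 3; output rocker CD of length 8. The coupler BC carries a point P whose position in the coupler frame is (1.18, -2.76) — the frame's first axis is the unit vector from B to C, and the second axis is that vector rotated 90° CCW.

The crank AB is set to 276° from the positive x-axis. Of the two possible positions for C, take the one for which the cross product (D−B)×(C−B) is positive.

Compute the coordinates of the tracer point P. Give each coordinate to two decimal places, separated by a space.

3.35 -4.60

A=(0,0), D=(10.00,0)
B = A + 4.00·(cos276°, sin276°) = (0.4181, -3.9781)
|BD| = 10.3749
circle(B,3.00) ∩ circle(D,8.00): a=2.5368, h=1.6015
  candidates: C₊=(2.1470,-1.5263) cross=16.615; C₋=(3.3751,-4.4845) cross=-16.615
  mode + wants cross > 0 → take C=(2.1470,-1.5263) (cross=16.615)
ex = (C−B)/|BC| = (0.5763,0.8173); ey = (-0.8173,0.5763)
P = B + 1.18·ex + -2.76·ey = (3.3537,-4.6043)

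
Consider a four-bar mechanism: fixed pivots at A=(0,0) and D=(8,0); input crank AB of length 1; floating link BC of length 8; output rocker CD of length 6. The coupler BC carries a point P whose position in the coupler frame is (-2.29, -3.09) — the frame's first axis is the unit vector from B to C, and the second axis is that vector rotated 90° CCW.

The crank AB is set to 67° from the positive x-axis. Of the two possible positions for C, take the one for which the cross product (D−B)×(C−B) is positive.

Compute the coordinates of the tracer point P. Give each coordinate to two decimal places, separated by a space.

A=(0,0), D=(8.00,0)
B = A + 1.00·(cos67°, sin67°) = (0.3907, 0.9205)
|BD| = 7.6647
circle(B,8.00) ∩ circle(D,6.00): a=5.6589, h=5.6548
  candidates: C₊=(6.6878,5.8548) cross=43.343; C₋=(5.3296,-5.3730) cross=-43.343
  mode + wants cross > 0 → take C=(6.6878,5.8548) (cross=43.343)
ex = (C−B)/|BC| = (0.7871,0.6168); ey = (-0.6168,0.7871)
P = B + -2.29·ex + -3.09·ey = (0.4940,-2.9242)

0.49 -2.92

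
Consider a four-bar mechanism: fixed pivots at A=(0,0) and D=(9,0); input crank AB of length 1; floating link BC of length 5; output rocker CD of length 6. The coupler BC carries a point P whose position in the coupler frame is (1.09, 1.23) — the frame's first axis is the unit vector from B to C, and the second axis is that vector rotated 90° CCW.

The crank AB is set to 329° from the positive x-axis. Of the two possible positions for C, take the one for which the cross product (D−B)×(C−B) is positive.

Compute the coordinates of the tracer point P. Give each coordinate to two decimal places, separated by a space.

A=(0,0), D=(9.00,0)
B = A + 1.00·(cos329°, sin329°) = (0.8572, -0.5150)
|BD| = 8.1591
circle(B,5.00) ∩ circle(D,6.00): a=3.4055, h=3.6610
  candidates: C₊=(4.0247,3.3536) cross=29.870; C₋=(4.4869,-3.9538) cross=-29.870
  mode + wants cross > 0 → take C=(4.0247,3.3536) (cross=29.870)
ex = (C−B)/|BC| = (0.6335,0.7737); ey = (-0.7737,0.6335)
P = B + 1.09·ex + 1.23·ey = (0.5960,1.1076)

0.60 1.11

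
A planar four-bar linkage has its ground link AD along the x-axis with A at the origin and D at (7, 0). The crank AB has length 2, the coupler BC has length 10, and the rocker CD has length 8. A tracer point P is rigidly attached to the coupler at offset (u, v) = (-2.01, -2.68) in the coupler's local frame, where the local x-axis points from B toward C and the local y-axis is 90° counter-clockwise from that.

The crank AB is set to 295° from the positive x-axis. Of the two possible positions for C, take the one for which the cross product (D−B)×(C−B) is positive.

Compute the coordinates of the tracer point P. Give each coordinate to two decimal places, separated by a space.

A=(0,0), D=(7.00,0)
B = A + 2.00·(cos295°, sin295°) = (0.8452, -1.8126)
|BD| = 6.4161
circle(B,10.00) ∩ circle(D,8.00): a=6.0135, h=7.9899
  candidates: C₊=(4.3566,7.5506) cross=51.264; C₋=(8.8710,-7.7781) cross=-51.264
  mode + wants cross > 0 → take C=(4.3566,7.5506) (cross=51.264)
ex = (C−B)/|BC| = (0.3511,0.9363); ey = (-0.9363,0.3511)
P = B + -2.01·ex + -2.68·ey = (2.6488,-4.6357)

2.65 -4.64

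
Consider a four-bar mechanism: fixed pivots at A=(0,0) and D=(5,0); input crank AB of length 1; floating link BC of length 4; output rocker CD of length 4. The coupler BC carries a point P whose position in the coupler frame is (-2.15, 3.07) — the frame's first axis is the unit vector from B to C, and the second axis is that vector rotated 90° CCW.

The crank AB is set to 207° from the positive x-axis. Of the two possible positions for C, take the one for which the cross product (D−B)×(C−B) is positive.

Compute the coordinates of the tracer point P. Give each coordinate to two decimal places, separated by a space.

-4.60 0.08

A=(0,0), D=(5.00,0)
B = A + 1.00·(cos207°, sin207°) = (-0.8910, -0.4540)
|BD| = 5.9085
circle(B,4.00) ∩ circle(D,4.00): a=2.9542, h=2.6968
  candidates: C₊=(1.8473,2.4618) cross=15.934; C₋=(2.2617,-2.9158) cross=-15.934
  mode + wants cross > 0 → take C=(1.8473,2.4618) (cross=15.934)
ex = (C−B)/|BC| = (0.6846,0.7289); ey = (-0.7289,0.6846)
P = B + -2.15·ex + 3.07·ey = (-4.6007,0.0804)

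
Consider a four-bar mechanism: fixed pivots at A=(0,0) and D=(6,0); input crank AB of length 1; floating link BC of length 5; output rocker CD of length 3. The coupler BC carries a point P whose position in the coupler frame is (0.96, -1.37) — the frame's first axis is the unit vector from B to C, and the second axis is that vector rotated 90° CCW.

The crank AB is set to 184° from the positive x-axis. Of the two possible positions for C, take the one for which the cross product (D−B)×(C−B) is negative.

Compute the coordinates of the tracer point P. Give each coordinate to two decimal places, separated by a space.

-0.60 -1.69

A=(0,0), D=(6.00,0)
B = A + 1.00·(cos184°, sin184°) = (-0.9976, -0.0698)
|BD| = 6.9979
circle(B,5.00) ∩ circle(D,3.00): a=4.6422, h=1.8575
  candidates: C₊=(3.6258,1.8340) cross=12.999; C₋=(3.6629,-1.8809) cross=-12.999
  mode - wants cross < 0 → take C=(3.6629,-1.8809) (cross=-12.999)
ex = (C−B)/|BC| = (0.9321,-0.3622); ey = (0.3622,0.9321)
P = B + 0.96·ex + -1.37·ey = (-0.5990,-1.6945)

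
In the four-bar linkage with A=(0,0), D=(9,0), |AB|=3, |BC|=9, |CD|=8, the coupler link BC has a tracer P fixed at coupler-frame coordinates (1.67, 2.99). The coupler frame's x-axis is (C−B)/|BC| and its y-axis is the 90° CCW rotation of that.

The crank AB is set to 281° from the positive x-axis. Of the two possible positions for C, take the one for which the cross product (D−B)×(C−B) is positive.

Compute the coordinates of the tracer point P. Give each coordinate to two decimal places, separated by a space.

A=(0,0), D=(9.00,0)
B = A + 3.00·(cos281°, sin281°) = (0.5724, -2.9449)
|BD| = 8.9273
circle(B,9.00) ∩ circle(D,8.00): a=5.4158, h=7.1881
  candidates: C₊=(3.3139,5.6274) cross=64.171; C₋=(8.0562,-7.9441) cross=-64.171
  mode + wants cross > 0 → take C=(3.3139,5.6274) (cross=64.171)
ex = (C−B)/|BC| = (0.3046,0.9525); ey = (-0.9525,0.3046)
P = B + 1.67·ex + 2.99·ey = (-1.7668,-0.4435)

-1.77 -0.44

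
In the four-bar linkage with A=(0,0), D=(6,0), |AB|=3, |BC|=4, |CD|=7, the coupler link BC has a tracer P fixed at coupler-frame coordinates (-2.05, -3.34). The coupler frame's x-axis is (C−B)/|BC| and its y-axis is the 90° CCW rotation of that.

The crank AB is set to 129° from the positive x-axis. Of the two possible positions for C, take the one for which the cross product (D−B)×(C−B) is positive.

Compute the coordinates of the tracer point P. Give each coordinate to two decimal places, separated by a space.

-1.19 -1.53

A=(0,0), D=(6.00,0)
B = A + 3.00·(cos129°, sin129°) = (-1.8880, 2.3314)
|BD| = 8.2253
circle(B,4.00) ∩ circle(D,7.00): a=2.1066, h=3.4003
  candidates: C₊=(1.0961,4.9952) cross=27.969; C₋=(-0.8315,-1.5265) cross=-27.969
  mode + wants cross > 0 → take C=(1.0961,4.9952) (cross=27.969)
ex = (C−B)/|BC| = (0.7460,0.6659); ey = (-0.6659,0.7460)
P = B + -2.05·ex + -3.34·ey = (-1.1931,-1.5254)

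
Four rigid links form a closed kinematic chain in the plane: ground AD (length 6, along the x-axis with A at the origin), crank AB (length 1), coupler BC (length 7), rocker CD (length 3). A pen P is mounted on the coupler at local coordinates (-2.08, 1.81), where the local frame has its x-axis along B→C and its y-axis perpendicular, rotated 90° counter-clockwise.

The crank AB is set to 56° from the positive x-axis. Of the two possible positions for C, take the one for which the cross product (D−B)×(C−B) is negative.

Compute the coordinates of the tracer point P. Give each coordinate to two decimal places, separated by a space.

-0.21 3.48

A=(0,0), D=(6.00,0)
B = A + 1.00·(cos56°, sin56°) = (0.5592, 0.8290)
|BD| = 5.5036
circle(B,7.00) ∩ circle(D,3.00): a=6.3858, h=2.8674
  candidates: C₊=(7.3040,2.7018) cross=15.781; C₋=(6.4402,-2.9675) cross=-15.781
  mode - wants cross < 0 → take C=(6.4402,-2.9675) (cross=-15.781)
ex = (C−B)/|BC| = (0.8401,-0.5424); ey = (0.5424,0.8401)
P = B + -2.08·ex + 1.81·ey = (-0.2066,3.4778)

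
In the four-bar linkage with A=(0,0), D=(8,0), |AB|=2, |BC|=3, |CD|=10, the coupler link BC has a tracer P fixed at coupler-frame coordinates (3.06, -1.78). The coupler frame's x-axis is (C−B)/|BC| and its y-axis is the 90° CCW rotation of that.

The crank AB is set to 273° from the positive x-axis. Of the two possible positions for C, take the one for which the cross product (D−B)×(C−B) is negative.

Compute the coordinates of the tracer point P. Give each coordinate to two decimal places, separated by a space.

-2.46 -4.44

A=(0,0), D=(8.00,0)
B = A + 2.00·(cos273°, sin273°) = (0.1047, -1.9973)
|BD| = 8.1440
circle(B,3.00) ∩ circle(D,10.00): a=-1.5149, h=2.5894
  candidates: C₊=(-1.9990,0.1416) cross=21.088; C₋=(-0.7289,-4.8791) cross=-21.088
  mode - wants cross < 0 → take C=(-0.7289,-4.8791) (cross=-21.088)
ex = (C−B)/|BC| = (-0.2779,-0.9606); ey = (0.9606,-0.2779)
P = B + 3.06·ex + -1.78·ey = (-2.4555,-4.4422)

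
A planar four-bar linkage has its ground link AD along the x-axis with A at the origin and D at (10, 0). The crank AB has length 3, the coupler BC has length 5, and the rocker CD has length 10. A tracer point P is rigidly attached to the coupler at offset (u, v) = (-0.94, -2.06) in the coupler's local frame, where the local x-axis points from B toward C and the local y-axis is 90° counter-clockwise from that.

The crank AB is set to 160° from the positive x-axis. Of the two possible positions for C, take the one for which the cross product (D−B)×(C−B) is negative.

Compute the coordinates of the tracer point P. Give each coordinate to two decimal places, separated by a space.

-5.00 0.42

A=(0,0), D=(10.00,0)
B = A + 3.00·(cos160°, sin160°) = (-2.8191, 1.0261)
|BD| = 12.8601
circle(B,5.00) ∩ circle(D,10.00): a=3.5140, h=3.5569
  candidates: C₊=(0.9675,4.2912) cross=45.742; C₋=(0.4000,-2.7999) cross=-45.742
  mode - wants cross < 0 → take C=(0.4000,-2.7999) (cross=-45.742)
ex = (C−B)/|BC| = (0.6438,-0.7652); ey = (0.7652,0.6438)
P = B + -0.94·ex + -2.06·ey = (-5.0005,0.4191)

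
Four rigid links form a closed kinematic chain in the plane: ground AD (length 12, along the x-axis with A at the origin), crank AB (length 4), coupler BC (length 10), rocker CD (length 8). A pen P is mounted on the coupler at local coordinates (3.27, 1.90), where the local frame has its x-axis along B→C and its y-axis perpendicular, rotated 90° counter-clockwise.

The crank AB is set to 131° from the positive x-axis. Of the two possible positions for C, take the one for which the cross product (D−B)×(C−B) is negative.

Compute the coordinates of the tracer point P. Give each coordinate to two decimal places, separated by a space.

A=(0,0), D=(12.00,0)
B = A + 4.00·(cos131°, sin131°) = (-2.6242, 3.0188)
|BD| = 14.9326
circle(B,10.00) ∩ circle(D,8.00): a=8.6717, h=4.9801
  candidates: C₊=(6.8752,6.1430) cross=74.366; C₋=(4.8616,-3.6116) cross=-74.366
  mode - wants cross < 0 → take C=(4.8616,-3.6116) (cross=-74.366)
ex = (C−B)/|BC| = (0.7486,-0.6630); ey = (0.6630,0.7486)
P = B + 3.27·ex + 1.90·ey = (1.0834,2.2730)

1.08 2.27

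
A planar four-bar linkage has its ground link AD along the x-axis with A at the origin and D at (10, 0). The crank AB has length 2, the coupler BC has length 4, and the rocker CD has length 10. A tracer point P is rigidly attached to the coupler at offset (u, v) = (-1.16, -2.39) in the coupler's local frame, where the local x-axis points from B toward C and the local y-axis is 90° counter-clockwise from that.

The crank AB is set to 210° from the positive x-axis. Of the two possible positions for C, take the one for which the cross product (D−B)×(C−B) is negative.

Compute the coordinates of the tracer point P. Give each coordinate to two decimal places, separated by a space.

-4.30 -1.66

A=(0,0), D=(10.00,0)
B = A + 2.00·(cos210°, sin210°) = (-1.7321, -1.0000)
|BD| = 11.7746
circle(B,4.00) ∩ circle(D,10.00): a=2.3203, h=3.2583
  candidates: C₊=(0.3031,2.4435) cross=38.365; C₋=(0.8566,-4.0494) cross=-38.365
  mode - wants cross < 0 → take C=(0.8566,-4.0494) (cross=-38.365)
ex = (C−B)/|BC| = (0.6472,-0.7624); ey = (0.7624,0.6472)
P = B + -1.16·ex + -2.39·ey = (-4.3048,-1.6624)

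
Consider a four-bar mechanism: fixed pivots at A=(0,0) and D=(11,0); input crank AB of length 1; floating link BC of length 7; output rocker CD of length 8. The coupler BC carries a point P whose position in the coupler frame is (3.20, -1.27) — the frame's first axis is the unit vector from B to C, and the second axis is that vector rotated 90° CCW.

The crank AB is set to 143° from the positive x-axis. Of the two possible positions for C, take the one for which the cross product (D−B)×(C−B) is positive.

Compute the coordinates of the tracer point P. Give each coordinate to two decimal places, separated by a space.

2.50 1.58

A=(0,0), D=(11.00,0)
B = A + 1.00·(cos143°, sin143°) = (-0.7986, 0.6018)
|BD| = 11.8140
circle(B,7.00) ∩ circle(D,8.00): a=5.2721, h=4.6048
  candidates: C₊=(4.7012,4.9321) cross=54.401; C₋=(4.2321,-4.2656) cross=-54.401
  mode + wants cross > 0 → take C=(4.7012,4.9321) (cross=54.401)
ex = (C−B)/|BC| = (0.7857,0.6186); ey = (-0.6186,0.7857)
P = B + 3.20·ex + -1.27·ey = (2.5012,1.5835)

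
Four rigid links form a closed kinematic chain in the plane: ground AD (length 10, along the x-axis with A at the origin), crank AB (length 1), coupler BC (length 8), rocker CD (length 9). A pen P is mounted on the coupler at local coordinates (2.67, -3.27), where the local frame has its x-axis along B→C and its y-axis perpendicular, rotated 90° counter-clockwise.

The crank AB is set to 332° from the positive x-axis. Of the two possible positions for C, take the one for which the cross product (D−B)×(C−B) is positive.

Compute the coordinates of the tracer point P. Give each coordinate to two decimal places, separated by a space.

4.96 0.64

A=(0,0), D=(10.00,0)
B = A + 1.00·(cos332°, sin332°) = (0.8829, -0.4695)
|BD| = 9.1291
circle(B,8.00) ∩ circle(D,9.00): a=3.6335, h=7.1273
  candidates: C₊=(4.1451,6.8352) cross=65.066; C₋=(4.8781,-7.4004) cross=-65.066
  mode + wants cross > 0 → take C=(4.1451,6.8352) (cross=65.066)
ex = (C−B)/|BC| = (0.4078,0.9131); ey = (-0.9131,0.4078)
P = B + 2.67·ex + -3.27·ey = (4.9575,0.6351)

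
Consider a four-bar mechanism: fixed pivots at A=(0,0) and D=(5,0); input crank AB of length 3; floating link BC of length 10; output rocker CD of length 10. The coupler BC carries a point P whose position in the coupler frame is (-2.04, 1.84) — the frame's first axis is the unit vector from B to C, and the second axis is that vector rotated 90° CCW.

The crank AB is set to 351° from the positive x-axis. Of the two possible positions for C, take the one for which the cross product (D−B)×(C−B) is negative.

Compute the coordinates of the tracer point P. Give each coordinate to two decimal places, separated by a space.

A=(0,0), D=(5.00,0)
B = A + 3.00·(cos351°, sin351°) = (2.9631, -0.4693)
|BD| = 2.0903
circle(B,10.00) ∩ circle(D,10.00): a=1.0451, h=9.9452
  candidates: C₊=(1.7487,9.4567) cross=20.789; C₋=(6.2144,-9.9260) cross=-20.789
  mode - wants cross < 0 → take C=(6.2144,-9.9260) (cross=-20.789)
ex = (C−B)/|BC| = (0.3251,-0.9457); ey = (0.9457,0.3251)
P = B + -2.04·ex + 1.84·ey = (4.0398,2.0581)

4.04 2.06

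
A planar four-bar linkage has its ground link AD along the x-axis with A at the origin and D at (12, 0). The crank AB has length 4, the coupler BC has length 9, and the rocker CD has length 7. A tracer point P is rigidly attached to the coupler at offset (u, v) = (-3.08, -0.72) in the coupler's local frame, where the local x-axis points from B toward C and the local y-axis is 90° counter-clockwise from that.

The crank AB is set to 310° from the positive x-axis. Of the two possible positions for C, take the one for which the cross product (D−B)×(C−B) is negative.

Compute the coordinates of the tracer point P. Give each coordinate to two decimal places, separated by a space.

-0.52 -2.41

A=(0,0), D=(12.00,0)
B = A + 4.00·(cos310°, sin310°) = (2.5712, -3.0642)
|BD| = 9.9143
circle(B,9.00) ∩ circle(D,7.00): a=6.5710, h=6.1500
  candidates: C₊=(6.9196,4.8156) cross=60.973; C₋=(10.7212,-6.8822) cross=-60.973
  mode - wants cross < 0 → take C=(10.7212,-6.8822) (cross=-60.973)
ex = (C−B)/|BC| = (0.9056,-0.4242); ey = (0.4242,0.9056)
P = B + -3.08·ex + -0.72·ey = (-0.5234,-2.4096)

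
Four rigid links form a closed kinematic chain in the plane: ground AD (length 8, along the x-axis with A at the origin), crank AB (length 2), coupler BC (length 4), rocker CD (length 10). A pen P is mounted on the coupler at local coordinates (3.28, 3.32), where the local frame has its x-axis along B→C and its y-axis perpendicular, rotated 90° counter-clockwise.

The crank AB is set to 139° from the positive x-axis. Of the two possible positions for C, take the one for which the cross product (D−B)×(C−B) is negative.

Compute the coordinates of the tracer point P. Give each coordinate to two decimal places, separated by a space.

A=(0,0), D=(8.00,0)
B = A + 2.00·(cos139°, sin139°) = (-1.5094, 1.3121)
|BD| = 9.5995
circle(B,4.00) ∩ circle(D,10.00): a=0.4245, h=3.9774
  candidates: C₊=(-0.5452,5.1942) cross=38.181; C₋=(-1.6325,-2.6860) cross=-38.181
  mode - wants cross < 0 → take C=(-1.6325,-2.6860) (cross=-38.181)
ex = (C−B)/|BC| = (-0.0308,-0.9995); ey = (0.9995,-0.0308)
P = B + 3.28·ex + 3.32·ey = (1.7081,-2.0685)

1.71 -2.07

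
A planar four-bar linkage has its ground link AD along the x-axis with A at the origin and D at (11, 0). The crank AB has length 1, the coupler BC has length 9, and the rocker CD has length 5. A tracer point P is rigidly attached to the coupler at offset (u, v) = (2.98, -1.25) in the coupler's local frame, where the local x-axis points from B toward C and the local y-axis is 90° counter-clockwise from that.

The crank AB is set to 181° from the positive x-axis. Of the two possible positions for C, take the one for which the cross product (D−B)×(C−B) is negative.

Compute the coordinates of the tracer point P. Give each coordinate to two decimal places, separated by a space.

1.29 -2.30

A=(0,0), D=(11.00,0)
B = A + 1.00·(cos181°, sin181°) = (-0.9998, -0.0175)
|BD| = 11.9999
circle(B,9.00) ∩ circle(D,5.00): a=8.3333, h=3.3995
  candidates: C₊=(7.3285,3.3941) cross=40.793; C₋=(7.3384,-3.4048) cross=-40.793
  mode - wants cross < 0 → take C=(7.3384,-3.4048) (cross=-40.793)
ex = (C−B)/|BC| = (0.9265,-0.3764); ey = (0.3764,0.9265)
P = B + 2.98·ex + -1.25·ey = (1.2906,-2.2971)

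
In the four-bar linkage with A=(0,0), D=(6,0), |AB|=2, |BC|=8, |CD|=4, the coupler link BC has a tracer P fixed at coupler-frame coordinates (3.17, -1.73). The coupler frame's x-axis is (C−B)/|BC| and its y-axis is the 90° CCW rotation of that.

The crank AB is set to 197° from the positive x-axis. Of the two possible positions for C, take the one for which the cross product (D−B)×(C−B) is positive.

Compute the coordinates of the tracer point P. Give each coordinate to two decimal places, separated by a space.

A=(0,0), D=(6.00,0)
B = A + 2.00·(cos197°, sin197°) = (-1.9126, -0.5847)
|BD| = 7.9342
circle(B,8.00) ∩ circle(D,4.00): a=6.9920, h=3.8874
  candidates: C₊=(4.7739,3.8074) cross=30.844; C₋=(5.3469,-3.9463) cross=-30.844
  mode + wants cross > 0 → take C=(4.7739,3.8074) (cross=30.844)
ex = (C−B)/|BC| = (0.8358,0.5490); ey = (-0.5490,0.8358)
P = B + 3.17·ex + -1.73·ey = (1.6867,-0.2903)

1.69 -0.29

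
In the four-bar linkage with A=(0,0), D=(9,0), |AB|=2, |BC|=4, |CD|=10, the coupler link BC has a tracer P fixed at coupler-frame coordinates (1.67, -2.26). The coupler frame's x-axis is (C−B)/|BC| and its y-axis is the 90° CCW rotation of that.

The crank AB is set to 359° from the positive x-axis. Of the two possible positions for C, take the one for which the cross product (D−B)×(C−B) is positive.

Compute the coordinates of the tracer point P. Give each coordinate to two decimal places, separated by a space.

2.71 2.68

A=(0,0), D=(9.00,0)
B = A + 2.00·(cos359°, sin359°) = (1.9997, -0.0349)
|BD| = 7.0004
circle(B,4.00) ∩ circle(D,10.00): a=-2.4995, h=3.1229
  candidates: C₊=(-0.5153,3.0755) cross=21.862; C₋=(-0.4842,-3.1703) cross=-21.862
  mode + wants cross > 0 → take C=(-0.5153,3.0755) (cross=21.862)
ex = (C−B)/|BC| = (-0.6288,0.7776); ey = (-0.7776,-0.6288)
P = B + 1.67·ex + -2.26·ey = (2.7071,2.6847)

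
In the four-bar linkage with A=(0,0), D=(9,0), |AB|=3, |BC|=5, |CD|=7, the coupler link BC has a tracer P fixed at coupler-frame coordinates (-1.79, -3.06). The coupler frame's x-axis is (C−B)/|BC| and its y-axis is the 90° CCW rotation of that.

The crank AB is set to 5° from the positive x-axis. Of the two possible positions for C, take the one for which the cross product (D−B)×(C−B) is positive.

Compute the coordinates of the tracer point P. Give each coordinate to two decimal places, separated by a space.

A=(0,0), D=(9.00,0)
B = A + 3.00·(cos5°, sin5°) = (2.9886, 0.2615)
|BD| = 6.0171
circle(B,5.00) ∩ circle(D,7.00): a=1.0142, h=4.8961
  candidates: C₊=(4.2146,5.1088) cross=29.460; C₋=(3.7891,-4.6740) cross=-29.460
  mode + wants cross > 0 → take C=(4.2146,5.1088) (cross=29.460)
ex = (C−B)/|BC| = (0.2452,0.9695); ey = (-0.9695,0.2452)
P = B + -1.79·ex + -3.06·ey = (5.5162,-2.2242)

5.52 -2.22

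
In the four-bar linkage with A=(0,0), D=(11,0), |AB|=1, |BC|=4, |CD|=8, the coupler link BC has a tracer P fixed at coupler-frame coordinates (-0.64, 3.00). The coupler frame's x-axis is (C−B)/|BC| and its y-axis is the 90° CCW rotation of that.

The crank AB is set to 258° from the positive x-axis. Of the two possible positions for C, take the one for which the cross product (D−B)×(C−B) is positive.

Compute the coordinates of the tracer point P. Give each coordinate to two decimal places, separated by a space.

-2.42 1.14

A=(0,0), D=(11.00,0)
B = A + 1.00·(cos258°, sin258°) = (-0.2079, -0.9781)
|BD| = 11.2505
circle(B,4.00) ∩ circle(D,8.00): a=3.4920, h=1.9508
  candidates: C₊=(3.1013,1.2689) cross=21.948; C₋=(3.4405,-2.6180) cross=-21.948
  mode + wants cross > 0 → take C=(3.1013,1.2689) (cross=21.948)
ex = (C−B)/|BC| = (0.8273,0.5618); ey = (-0.5618,0.8273)
P = B + -0.64·ex + 3.00·ey = (-2.4227,1.1442)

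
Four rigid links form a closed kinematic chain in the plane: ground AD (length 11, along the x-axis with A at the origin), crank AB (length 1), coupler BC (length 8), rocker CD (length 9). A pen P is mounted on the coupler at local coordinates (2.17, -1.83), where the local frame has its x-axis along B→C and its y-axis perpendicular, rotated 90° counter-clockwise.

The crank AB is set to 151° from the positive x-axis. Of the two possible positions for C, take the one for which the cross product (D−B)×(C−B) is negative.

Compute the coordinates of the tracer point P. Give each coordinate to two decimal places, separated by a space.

-0.96 -2.35

A=(0,0), D=(11.00,0)
B = A + 1.00·(cos151°, sin151°) = (-0.8746, 0.4848)
|BD| = 11.8845
circle(B,8.00) ∩ circle(D,9.00): a=5.2270, h=6.0562
  candidates: C₊=(4.5951,6.3228) cross=71.975; C₋=(4.1010,-5.7796) cross=-71.975
  mode - wants cross < 0 → take C=(4.1010,-5.7796) (cross=-71.975)
ex = (C−B)/|BC| = (0.6220,-0.7831); ey = (0.7831,0.6220)
P = B + 2.17·ex + -1.83·ey = (-0.9580,-2.3526)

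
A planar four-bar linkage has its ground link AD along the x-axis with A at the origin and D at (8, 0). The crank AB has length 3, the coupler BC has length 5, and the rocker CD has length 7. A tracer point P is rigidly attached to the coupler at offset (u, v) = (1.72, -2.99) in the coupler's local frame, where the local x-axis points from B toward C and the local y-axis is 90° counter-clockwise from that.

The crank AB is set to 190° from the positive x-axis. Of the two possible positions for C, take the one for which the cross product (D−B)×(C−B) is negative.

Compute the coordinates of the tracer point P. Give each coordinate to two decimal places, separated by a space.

-2.71 -3.96

A=(0,0), D=(8.00,0)
B = A + 3.00·(cos190°, sin190°) = (-2.9544, -0.5209)
|BD| = 10.9668
circle(B,5.00) ∩ circle(D,7.00): a=4.3892, h=2.3948
  candidates: C₊=(1.3161,2.0796) cross=26.263; C₋=(1.5436,-2.7045) cross=-26.263
  mode - wants cross < 0 → take C=(1.5436,-2.7045) (cross=-26.263)
ex = (C−B)/|BC| = (0.8996,-0.4367); ey = (0.4367,0.8996)
P = B + 1.72·ex + -2.99·ey = (-2.7129,-3.9619)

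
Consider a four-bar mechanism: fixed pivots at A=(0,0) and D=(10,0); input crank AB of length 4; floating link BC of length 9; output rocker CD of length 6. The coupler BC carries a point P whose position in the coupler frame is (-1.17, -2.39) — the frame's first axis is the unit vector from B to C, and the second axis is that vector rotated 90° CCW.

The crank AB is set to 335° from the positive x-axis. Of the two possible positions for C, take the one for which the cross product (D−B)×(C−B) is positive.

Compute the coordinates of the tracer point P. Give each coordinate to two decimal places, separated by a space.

4.98 -3.98

A=(0,0), D=(10.00,0)
B = A + 4.00·(cos335°, sin335°) = (3.6252, -1.6905)
|BD| = 6.5951
circle(B,9.00) ∩ circle(D,6.00): a=6.7092, h=5.9989
  candidates: C₊=(8.5726,5.8277) cross=39.563; C₋=(11.6479,-5.7693) cross=-39.563
  mode + wants cross > 0 → take C=(8.5726,5.8277) (cross=39.563)
ex = (C−B)/|BC| = (0.5497,0.8354); ey = (-0.8354,0.5497)
P = B + -1.17·ex + -2.39·ey = (4.9786,-3.9816)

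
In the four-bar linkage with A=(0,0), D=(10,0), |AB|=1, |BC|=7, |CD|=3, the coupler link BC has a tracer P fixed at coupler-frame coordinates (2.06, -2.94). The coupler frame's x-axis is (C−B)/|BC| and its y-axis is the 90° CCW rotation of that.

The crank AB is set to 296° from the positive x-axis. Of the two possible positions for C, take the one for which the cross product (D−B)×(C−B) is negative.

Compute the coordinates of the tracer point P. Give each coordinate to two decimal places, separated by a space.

A=(0,0), D=(10.00,0)
B = A + 1.00·(cos296°, sin296°) = (0.4384, -0.8988)
|BD| = 9.6038
circle(B,7.00) ∩ circle(D,3.00): a=6.8844, h=1.2669
  candidates: C₊=(7.1740,1.0068) cross=12.167; C₋=(7.4111,-1.5158) cross=-12.167
  mode - wants cross < 0 → take C=(7.4111,-1.5158) (cross=-12.167)
ex = (C−B)/|BC| = (0.9961,-0.0881); ey = (0.0881,0.9961)
P = B + 2.06·ex + -2.94·ey = (2.2312,-4.0089)

2.23 -4.01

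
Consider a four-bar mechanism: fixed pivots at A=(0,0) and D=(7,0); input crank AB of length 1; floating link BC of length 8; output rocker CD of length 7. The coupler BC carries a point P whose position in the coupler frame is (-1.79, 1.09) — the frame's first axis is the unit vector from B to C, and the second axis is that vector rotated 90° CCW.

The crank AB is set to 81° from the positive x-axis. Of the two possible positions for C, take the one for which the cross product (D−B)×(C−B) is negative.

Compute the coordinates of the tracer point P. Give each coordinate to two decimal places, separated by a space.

A=(0,0), D=(7.00,0)
B = A + 1.00·(cos81°, sin81°) = (0.1564, 0.9877)
|BD| = 6.9145
circle(B,8.00) ∩ circle(D,7.00): a=4.5419, h=6.5857
  candidates: C₊=(5.5925,6.8570) cross=45.536; C₋=(3.7111,-6.1792) cross=-45.536
  mode - wants cross < 0 → take C=(3.7111,-6.1792) (cross=-45.536)
ex = (C−B)/|BC| = (0.4443,-0.8959); ey = (0.8959,0.4443)
P = B + -1.79·ex + 1.09·ey = (0.3376,3.0756)

0.34 3.08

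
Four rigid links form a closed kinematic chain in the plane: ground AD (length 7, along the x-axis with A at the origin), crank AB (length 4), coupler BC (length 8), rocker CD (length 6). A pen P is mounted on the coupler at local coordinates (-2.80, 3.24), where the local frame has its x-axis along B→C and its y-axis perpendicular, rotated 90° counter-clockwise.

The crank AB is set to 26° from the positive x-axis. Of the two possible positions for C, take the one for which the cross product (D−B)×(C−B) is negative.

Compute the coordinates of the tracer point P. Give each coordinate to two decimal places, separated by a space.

A=(0,0), D=(7.00,0)
B = A + 4.00·(cos26°, sin26°) = (3.5952, 1.7535)
|BD| = 3.8298
circle(B,8.00) ∩ circle(D,6.00): a=5.5704, h=5.7420
  candidates: C₊=(11.1764,4.3078) cross=21.991; C₋=(5.9185,-5.9017) cross=-21.991
  mode - wants cross < 0 → take C=(5.9185,-5.9017) (cross=-21.991)
ex = (C−B)/|BC| = (0.2904,-0.9569); ey = (0.9569,0.2904)
P = B + -2.80·ex + 3.24·ey = (5.8824,5.3737)

5.88 5.37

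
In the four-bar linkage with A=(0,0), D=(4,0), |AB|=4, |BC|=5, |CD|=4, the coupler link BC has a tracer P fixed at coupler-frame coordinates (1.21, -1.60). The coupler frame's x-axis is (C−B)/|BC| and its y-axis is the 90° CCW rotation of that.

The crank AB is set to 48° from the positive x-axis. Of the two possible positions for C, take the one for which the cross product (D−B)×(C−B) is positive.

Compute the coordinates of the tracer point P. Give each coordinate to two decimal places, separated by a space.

A=(0,0), D=(4.00,0)
B = A + 4.00·(cos48°, sin48°) = (2.6765, 2.9726)
|BD| = 3.2539
circle(B,5.00) ∩ circle(D,4.00): a=3.0099, h=3.9926
  candidates: C₊=(7.5481,1.8468) cross=12.991; C₋=(0.2534,-1.4010) cross=-12.991
  mode + wants cross > 0 → take C=(7.5481,1.8468) (cross=12.991)
ex = (C−B)/|BC| = (0.9743,-0.2252); ey = (0.2252,0.9743)
P = B + 1.21·ex + -1.60·ey = (3.4952,1.1412)

3.50 1.14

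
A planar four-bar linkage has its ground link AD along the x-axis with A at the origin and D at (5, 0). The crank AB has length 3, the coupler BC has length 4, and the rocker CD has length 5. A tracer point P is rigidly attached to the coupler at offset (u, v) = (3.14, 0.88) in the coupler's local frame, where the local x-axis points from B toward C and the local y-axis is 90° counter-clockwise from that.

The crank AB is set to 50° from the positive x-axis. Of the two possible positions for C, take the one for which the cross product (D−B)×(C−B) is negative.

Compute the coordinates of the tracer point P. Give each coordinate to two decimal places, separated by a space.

A=(0,0), D=(5.00,0)
B = A + 3.00·(cos50°, sin50°) = (1.9284, 2.2981)
|BD| = 3.8362
circle(B,4.00) ∩ circle(D,5.00): a=0.7451, h=3.9300
  candidates: C₊=(4.8793,4.9985) cross=15.076; C₋=(0.1706,-1.2950) cross=-15.076
  mode - wants cross < 0 → take C=(0.1706,-1.2950) (cross=-15.076)
ex = (C−B)/|BC| = (-0.4394,-0.8983); ey = (0.8983,-0.4394)
P = B + 3.14·ex + 0.88·ey = (1.3390,-0.9091)

1.34 -0.91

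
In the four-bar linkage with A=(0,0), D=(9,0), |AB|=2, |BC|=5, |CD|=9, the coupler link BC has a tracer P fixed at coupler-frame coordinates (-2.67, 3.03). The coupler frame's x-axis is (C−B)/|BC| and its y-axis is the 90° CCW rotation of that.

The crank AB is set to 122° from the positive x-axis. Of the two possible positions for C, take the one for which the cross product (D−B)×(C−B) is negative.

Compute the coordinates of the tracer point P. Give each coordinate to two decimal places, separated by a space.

A=(0,0), D=(9.00,0)
B = A + 2.00·(cos122°, sin122°) = (-1.0598, 1.6961)
|BD| = 10.2018
circle(B,5.00) ∩ circle(D,9.00): a=2.3563, h=4.4100
  candidates: C₊=(1.9968,5.6529) cross=44.990; C₋=(0.5305,-3.0442) cross=-44.990
  mode - wants cross < 0 → take C=(0.5305,-3.0442) (cross=-44.990)
ex = (C−B)/|BC| = (0.3181,-0.9481); ey = (0.9481,0.3181)
P = B + -2.67·ex + 3.03·ey = (0.9636,5.1912)

0.96 5.19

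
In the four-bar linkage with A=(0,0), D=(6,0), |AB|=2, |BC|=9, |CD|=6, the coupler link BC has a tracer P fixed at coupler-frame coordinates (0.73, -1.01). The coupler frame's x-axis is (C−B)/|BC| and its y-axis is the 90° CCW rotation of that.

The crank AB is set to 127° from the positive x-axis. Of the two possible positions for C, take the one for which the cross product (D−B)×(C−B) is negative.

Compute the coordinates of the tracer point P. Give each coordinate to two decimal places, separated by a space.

-1.59 0.41

A=(0,0), D=(6.00,0)
B = A + 2.00·(cos127°, sin127°) = (-1.2036, 1.5973)
|BD| = 7.3786
circle(B,9.00) ∩ circle(D,6.00): a=6.7387, h=5.9658
  candidates: C₊=(6.6667,5.9628) cross=44.019; C₋=(4.0838,-5.6858) cross=-44.019
  mode - wants cross < 0 → take C=(4.0838,-5.6858) (cross=-44.019)
ex = (C−B)/|BC| = (0.5875,-0.8092); ey = (0.8092,0.5875)
P = B + 0.73·ex + -1.01·ey = (-1.5921,0.4132)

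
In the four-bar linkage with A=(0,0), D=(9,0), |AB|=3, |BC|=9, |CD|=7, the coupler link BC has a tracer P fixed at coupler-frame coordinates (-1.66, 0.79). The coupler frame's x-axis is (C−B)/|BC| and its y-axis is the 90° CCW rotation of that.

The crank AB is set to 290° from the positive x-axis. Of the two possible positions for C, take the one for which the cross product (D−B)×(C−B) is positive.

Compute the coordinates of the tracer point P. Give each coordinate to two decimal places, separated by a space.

A=(0,0), D=(9.00,0)
B = A + 3.00·(cos290°, sin290°) = (1.0261, -2.8191)
|BD| = 8.4576
circle(B,9.00) ∩ circle(D,7.00): a=6.1206, h=6.5984
  candidates: C₊=(4.5973,5.4421) cross=55.806; C₋=(8.9960,-7.0000) cross=-55.806
  mode + wants cross > 0 → take C=(4.5973,5.4421) (cross=55.806)
ex = (C−B)/|BC| = (0.3968,0.9179); ey = (-0.9179,0.3968)
P = B + -1.66·ex + 0.79·ey = (-0.3578,-4.0293)

-0.36 -4.03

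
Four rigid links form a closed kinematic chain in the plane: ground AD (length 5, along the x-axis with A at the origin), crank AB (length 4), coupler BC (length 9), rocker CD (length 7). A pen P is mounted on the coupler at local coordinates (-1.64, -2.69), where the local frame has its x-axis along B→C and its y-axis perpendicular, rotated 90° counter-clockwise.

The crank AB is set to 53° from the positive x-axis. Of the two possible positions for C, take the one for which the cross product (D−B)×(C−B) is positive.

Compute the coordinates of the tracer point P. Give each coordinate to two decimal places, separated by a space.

0.66 0.57

A=(0,0), D=(5.00,0)
B = A + 4.00·(cos53°, sin53°) = (2.4073, 3.1945)
|BD| = 4.1143
circle(B,9.00) ∩ circle(D,7.00): a=5.9460, h=6.7561
  candidates: C₊=(11.4001,2.8353) cross=27.797; C₋=(0.9086,-5.6798) cross=-27.797
  mode + wants cross > 0 → take C=(11.4001,2.8353) (cross=27.797)
ex = (C−B)/|BC| = (0.9992,-0.0399); ey = (0.0399,0.9992)
P = B + -1.64·ex + -2.69·ey = (0.6612,0.5721)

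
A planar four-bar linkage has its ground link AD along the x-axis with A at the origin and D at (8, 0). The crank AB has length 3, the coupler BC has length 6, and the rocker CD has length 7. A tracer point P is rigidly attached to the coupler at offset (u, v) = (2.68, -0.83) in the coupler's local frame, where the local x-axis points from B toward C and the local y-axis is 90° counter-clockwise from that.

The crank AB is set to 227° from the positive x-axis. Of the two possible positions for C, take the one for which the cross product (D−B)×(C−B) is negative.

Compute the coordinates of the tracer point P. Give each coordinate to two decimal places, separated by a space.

A=(0,0), D=(8.00,0)
B = A + 3.00·(cos227°, sin227°) = (-2.0460, -2.1941)
|BD| = 10.2828
circle(B,6.00) ∩ circle(D,7.00): a=4.5093, h=3.9581
  candidates: C₊=(1.5149,2.6350) cross=40.700; C₋=(3.2040,-5.0988) cross=-40.700
  mode - wants cross < 0 → take C=(3.2040,-5.0988) (cross=-40.700)
ex = (C−B)/|BC| = (0.8750,-0.4841); ey = (0.4841,0.8750)
P = B + 2.68·ex + -0.83·ey = (-0.1028,-4.2178)

-0.10 -4.22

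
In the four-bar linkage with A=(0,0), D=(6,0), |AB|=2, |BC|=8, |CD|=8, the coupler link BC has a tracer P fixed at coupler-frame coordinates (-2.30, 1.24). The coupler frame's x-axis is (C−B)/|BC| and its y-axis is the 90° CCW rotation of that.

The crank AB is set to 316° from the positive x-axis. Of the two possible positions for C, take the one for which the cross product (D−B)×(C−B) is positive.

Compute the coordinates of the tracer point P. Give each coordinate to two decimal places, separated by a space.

0.18 -3.68

A=(0,0), D=(6.00,0)
B = A + 2.00·(cos316°, sin316°) = (1.4387, -1.3893)
|BD| = 4.7682
circle(B,8.00) ∩ circle(D,8.00): a=2.3841, h=7.6365
  candidates: C₊=(1.4943,6.6105) cross=36.412; C₋=(5.9444,-7.9998) cross=-36.412
  mode + wants cross > 0 → take C=(1.4943,6.6105) (cross=36.412)
ex = (C−B)/|BC| = (0.0070,1.0000); ey = (-1.0000,0.0070)
P = B + -2.30·ex + 1.24·ey = (0.1827,-3.6806)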